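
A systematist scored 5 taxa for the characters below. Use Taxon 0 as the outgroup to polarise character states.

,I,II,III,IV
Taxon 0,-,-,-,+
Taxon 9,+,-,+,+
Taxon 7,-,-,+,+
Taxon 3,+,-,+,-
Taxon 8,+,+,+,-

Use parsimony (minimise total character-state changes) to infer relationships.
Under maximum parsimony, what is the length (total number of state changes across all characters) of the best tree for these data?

4

Character polarity is set by the outgroup: the derived state is whichever differs from the outgroup's state, so for IV the derived state is '-', and for the remaining characters it is '+'.
I (derived state '+') is shared by Taxon 3, Taxon 8, and Taxon 9 — a synapomorphy uniting that clade.
II (derived state '+') is unique to Taxon 8 (autapomorphy; uninformative for grouping).
All ingroup taxa share the derived state '+' for III; it defines the ingroup but does not resolve relationships within it.
IV (derived state '-') is shared by Taxon 3 and Taxon 8 — a synapomorphy uniting that clade.
Most parsimonious ingroup topology: ((Taxon 9,(Taxon 3,Taxon 8)),Taxon 7).
Changes per character on this tree: I: 1; II: 1; III: 1; IV: 1.
Total = 4.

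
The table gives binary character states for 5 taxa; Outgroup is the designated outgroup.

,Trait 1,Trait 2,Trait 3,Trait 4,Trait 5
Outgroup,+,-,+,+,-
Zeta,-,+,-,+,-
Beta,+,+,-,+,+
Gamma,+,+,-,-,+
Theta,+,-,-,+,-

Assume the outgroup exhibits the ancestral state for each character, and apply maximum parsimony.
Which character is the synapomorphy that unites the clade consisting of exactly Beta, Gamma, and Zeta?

Character polarity is set by the outgroup: the derived state is whichever differs from the outgroup's state, so for Trait 1, Trait 3, Trait 4 the derived state is '-', and for the remaining characters it is '+'.
Trait 1 (derived state '-') is unique to Zeta (autapomorphy; uninformative for grouping).
Trait 2 (derived state '+') is shared by Beta, Gamma, and Zeta — a synapomorphy uniting that clade.
Trait 3 (derived state '-') is shared by all ingroup taxa — unites the whole ingroup.
Trait 4 (derived state '-') is unique to Gamma (autapomorphy; uninformative for grouping).
Trait 5 (derived state '+') is shared by Beta and Gamma — a synapomorphy uniting that clade.
Most parsimonious ingroup topology: ((Zeta,(Beta,Gamma)),Theta).
The clade {Beta, Gamma, Zeta} is supported by Trait 2: its derived state '+' occurs in exactly those taxa and in no other taxon (including the outgroup).

Trait 2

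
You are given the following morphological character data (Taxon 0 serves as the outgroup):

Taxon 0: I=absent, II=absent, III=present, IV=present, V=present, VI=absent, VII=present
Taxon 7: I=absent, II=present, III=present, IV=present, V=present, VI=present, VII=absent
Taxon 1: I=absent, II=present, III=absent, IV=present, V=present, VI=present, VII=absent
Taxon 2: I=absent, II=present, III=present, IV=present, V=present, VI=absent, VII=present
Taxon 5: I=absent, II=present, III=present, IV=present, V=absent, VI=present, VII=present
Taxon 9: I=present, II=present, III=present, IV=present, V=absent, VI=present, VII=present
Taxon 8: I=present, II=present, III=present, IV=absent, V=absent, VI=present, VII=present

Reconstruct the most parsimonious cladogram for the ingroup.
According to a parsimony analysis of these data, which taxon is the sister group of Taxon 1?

Taxon 7

Character polarity is set by the outgroup: the derived state is whichever differs from the outgroup's state, so for III, IV, V, VII the derived state is 'absent', and for the remaining characters it is 'present'.
I (derived state 'present') is shared by Taxon 8 and Taxon 9 — a synapomorphy uniting that clade.
All ingroup taxa share the derived state 'present' for II; it defines the ingroup but does not resolve relationships within it.
III (derived state 'absent') is unique to Taxon 1 (autapomorphy; uninformative for grouping).
IV (derived state 'absent') is unique to Taxon 8 (autapomorphy; uninformative for grouping).
Only Taxon 5, Taxon 8, and Taxon 9 show the derived state 'absent' for V, supporting them as a clade.
Only Taxon 1, Taxon 5, Taxon 7, Taxon 8, and Taxon 9 show the derived state 'present' for VI, supporting them as a clade.
VII (derived state 'absent') is shared by Taxon 1 and Taxon 7 — a synapomorphy uniting that clade.
Most parsimonious ingroup topology: (((Taxon 7,Taxon 1),(Taxon 5,(Taxon 9,Taxon 8))),Taxon 2).
Taxon 1 and Taxon 7 form a cherry on this tree, so they are sister taxa.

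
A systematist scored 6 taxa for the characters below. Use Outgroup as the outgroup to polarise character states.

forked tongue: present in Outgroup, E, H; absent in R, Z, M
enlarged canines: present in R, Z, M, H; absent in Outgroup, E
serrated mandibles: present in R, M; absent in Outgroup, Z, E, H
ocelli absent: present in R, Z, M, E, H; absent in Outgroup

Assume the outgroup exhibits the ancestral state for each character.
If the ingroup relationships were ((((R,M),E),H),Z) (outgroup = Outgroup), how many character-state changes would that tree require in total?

Map each character onto ((((R,M),E),H),Z) (rooted by Outgroup) and count the minimum state changes it requires (Fitch parsimony):
forked tongue: 2; enlarged canines: 2; serrated mandibles: 1; ocelli absent: 1.
Total tree length = 6.

6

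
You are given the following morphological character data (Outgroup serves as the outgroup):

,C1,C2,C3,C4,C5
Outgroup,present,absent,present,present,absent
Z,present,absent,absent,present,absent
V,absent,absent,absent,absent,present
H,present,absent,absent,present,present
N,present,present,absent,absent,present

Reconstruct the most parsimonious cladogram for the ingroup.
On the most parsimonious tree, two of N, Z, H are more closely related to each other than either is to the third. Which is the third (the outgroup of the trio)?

Character polarity is set by the outgroup: the derived state is whichever differs from the outgroup's state, so for C1, C3, C4 the derived state is 'absent', and for the remaining characters it is 'present'.
C1: derived state 'absent' in V only — an autapomorphy, so it tells us nothing about relationships among taxa.
C2 (derived state 'present') is unique to N (autapomorphy; uninformative for grouping).
C3 (derived state 'absent') is shared by all ingroup taxa — unites the whole ingroup.
C4: derived state 'absent' in N and V only — synapomorphy for {N, V}.
C5 (derived state 'present') is shared by H, N, and V — a synapomorphy uniting that clade.
Most parsimonious ingroup topology: (Z,((V,N),H)).
H and N share a more recent common ancestor with each other than either does with Z, so Z is the least closely related of the three.

Z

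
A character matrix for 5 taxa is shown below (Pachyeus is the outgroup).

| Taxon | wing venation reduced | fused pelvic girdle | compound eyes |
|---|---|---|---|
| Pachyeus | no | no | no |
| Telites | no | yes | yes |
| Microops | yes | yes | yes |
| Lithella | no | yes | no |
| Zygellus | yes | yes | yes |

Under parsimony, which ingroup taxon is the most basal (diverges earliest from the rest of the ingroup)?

The outgroup has state 'no' for every character, so 'yes' is the derived state throughout.
wing venation reduced (derived state 'yes') is shared by Microops and Zygellus — a synapomorphy uniting that clade.
All ingroup taxa share the derived state 'yes' for fused pelvic girdle; it defines the ingroup but does not resolve relationships within it.
Only Microops, Telites, and Zygellus show the derived state 'yes' for compound eyes, supporting them as a clade.
Most parsimonious ingroup topology: ((Telites,(Microops,Zygellus)),Lithella).
Lithella is sister to the clade containing all other ingroup taxa, so it is the earliest-diverging (most basal) ingroup lineage.

Lithella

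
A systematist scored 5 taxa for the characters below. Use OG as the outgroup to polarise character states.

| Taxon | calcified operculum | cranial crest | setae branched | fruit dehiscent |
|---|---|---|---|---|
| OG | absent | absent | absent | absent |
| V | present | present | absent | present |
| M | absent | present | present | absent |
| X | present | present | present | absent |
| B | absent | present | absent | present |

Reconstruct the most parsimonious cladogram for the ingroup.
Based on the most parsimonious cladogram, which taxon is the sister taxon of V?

The outgroup has state 'absent' for every character, so 'present' is the derived state throughout.
calcified operculum groups V and X, which is incompatible with the clades supported by the remaining characters; treating it as convergent (homoplasy) costs fewer steps than any alternative tree.
cranial crest (derived state 'present') is shared by all ingroup taxa — unites the whole ingroup.
setae branched (derived state 'present') is shared by M and X — a synapomorphy uniting that clade.
Only B and V show the derived state 'present' for fruit dehiscent, supporting them as a clade.
Most parsimonious ingroup topology: ((V,B),(M,X)).
V and B form a cherry on this tree, so they are sister taxa.

B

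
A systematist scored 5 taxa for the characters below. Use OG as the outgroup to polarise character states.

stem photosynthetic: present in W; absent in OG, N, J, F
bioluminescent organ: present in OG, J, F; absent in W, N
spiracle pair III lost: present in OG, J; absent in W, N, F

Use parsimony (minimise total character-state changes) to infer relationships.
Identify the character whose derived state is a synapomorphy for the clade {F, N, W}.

spiracle pair III lost

Character polarity is set by the outgroup: the derived state is whichever differs from the outgroup's state, so for bioluminescent organ, spiracle pair III lost the derived state is 'absent', and for the remaining characters it is 'present'.
stem photosynthetic: derived state 'present' in W only — an autapomorphy, so it tells us nothing about relationships among taxa.
bioluminescent organ: derived state 'absent' in N and W only — synapomorphy for {N, W}.
spiracle pair III lost (derived state 'absent') is shared by F, N, and W — a synapomorphy uniting that clade.
Most parsimonious ingroup topology: (((W,N),F),J).
The clade {F, N, W} is supported by spiracle pair III lost: its derived state 'absent' occurs in exactly those taxa and in no other taxon (including the outgroup).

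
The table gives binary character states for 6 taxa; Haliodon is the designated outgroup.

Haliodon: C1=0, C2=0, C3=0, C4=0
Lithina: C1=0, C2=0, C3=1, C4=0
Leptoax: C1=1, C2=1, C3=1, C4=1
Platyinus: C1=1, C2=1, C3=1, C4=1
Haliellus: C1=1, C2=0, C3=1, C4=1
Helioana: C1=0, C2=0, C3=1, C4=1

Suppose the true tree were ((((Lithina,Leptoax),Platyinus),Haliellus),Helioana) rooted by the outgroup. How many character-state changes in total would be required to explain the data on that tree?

Map each character onto ((((Lithina,Leptoax),Platyinus),Haliellus),Helioana) (rooted by Haliodon) and count the minimum state changes it requires (Fitch parsimony):
C1: 2; C2: 2; C3: 1; C4: 2.
Total tree length = 7.

7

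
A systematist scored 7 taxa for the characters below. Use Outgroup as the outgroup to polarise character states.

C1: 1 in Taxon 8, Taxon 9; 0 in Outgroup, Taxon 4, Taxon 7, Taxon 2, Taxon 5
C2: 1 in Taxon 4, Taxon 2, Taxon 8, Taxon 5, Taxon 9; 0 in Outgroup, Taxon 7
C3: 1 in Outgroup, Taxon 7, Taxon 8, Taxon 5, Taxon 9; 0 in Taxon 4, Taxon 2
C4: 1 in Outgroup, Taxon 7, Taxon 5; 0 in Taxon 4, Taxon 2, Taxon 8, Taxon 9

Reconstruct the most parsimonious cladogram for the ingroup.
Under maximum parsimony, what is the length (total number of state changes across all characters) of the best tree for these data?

Character polarity is set by the outgroup: the derived state is whichever differs from the outgroup's state, so for C3, C4 the derived state is '0', and for the remaining characters it is '1'.
Only Taxon 8 and Taxon 9 show the derived state '1' for C1, supporting them as a clade.
C2 (derived state '1') is shared by Taxon 2, Taxon 4, Taxon 5, Taxon 8, and Taxon 9 — a synapomorphy uniting that clade.
C3: derived state '0' in Taxon 2 and Taxon 4 only — synapomorphy for {Taxon 2, Taxon 4}.
C4: derived state '0' in Taxon 2, Taxon 4, Taxon 8, and Taxon 9 only — synapomorphy for {Taxon 2, Taxon 4, Taxon 8, Taxon 9}.
Most parsimonious ingroup topology: ((((Taxon 4,Taxon 2),(Taxon 8,Taxon 9)),Taxon 5),Taxon 7).
Changes per character on this tree: C1: 1; C2: 1; C3: 1; C4: 1.
Total = 4.

4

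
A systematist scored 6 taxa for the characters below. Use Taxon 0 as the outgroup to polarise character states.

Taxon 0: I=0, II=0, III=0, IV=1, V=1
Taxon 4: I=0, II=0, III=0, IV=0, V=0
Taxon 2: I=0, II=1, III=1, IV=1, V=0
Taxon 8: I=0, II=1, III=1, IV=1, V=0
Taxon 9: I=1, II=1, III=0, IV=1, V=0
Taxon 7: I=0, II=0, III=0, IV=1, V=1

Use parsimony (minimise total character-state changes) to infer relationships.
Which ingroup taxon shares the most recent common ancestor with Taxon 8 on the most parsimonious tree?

Character polarity is set by the outgroup: the derived state is whichever differs from the outgroup's state, so for IV, V the derived state is '0', and for the remaining characters it is '1'.
I: derived state '1' in Taxon 9 only — an autapomorphy, so it tells us nothing about relationships among taxa.
Only Taxon 2, Taxon 8, and Taxon 9 show the derived state '1' for II, supporting them as a clade.
III (derived state '1') is shared by Taxon 2 and Taxon 8 — a synapomorphy uniting that clade.
IV (derived state '0') is unique to Taxon 4 (autapomorphy; uninformative for grouping).
V (derived state '0') is shared by Taxon 2, Taxon 4, Taxon 8, and Taxon 9 — a synapomorphy uniting that clade.
Most parsimonious ingroup topology: ((Taxon 4,((Taxon 2,Taxon 8),Taxon 9)),Taxon 7).
Taxon 8 and Taxon 2 form a cherry on this tree, so they are sister taxa.

Taxon 2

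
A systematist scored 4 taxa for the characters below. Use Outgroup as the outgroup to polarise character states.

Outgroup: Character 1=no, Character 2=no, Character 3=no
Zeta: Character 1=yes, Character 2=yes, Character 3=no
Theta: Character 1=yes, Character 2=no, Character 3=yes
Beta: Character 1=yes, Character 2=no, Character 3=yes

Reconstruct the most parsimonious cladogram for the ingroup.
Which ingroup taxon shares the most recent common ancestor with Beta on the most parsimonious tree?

Theta

The outgroup has state 'no' for every character, so 'yes' is the derived state throughout.
All ingroup taxa share the derived state 'yes' for Character 1; it defines the ingroup but does not resolve relationships within it.
Character 2 (derived state 'yes') is unique to Zeta (autapomorphy; uninformative for grouping).
Character 3: derived state 'yes' in Beta and Theta only — synapomorphy for {Beta, Theta}.
Most parsimonious ingroup topology: (Zeta,(Theta,Beta)).
Beta and Theta form a cherry on this tree, so they are sister taxa.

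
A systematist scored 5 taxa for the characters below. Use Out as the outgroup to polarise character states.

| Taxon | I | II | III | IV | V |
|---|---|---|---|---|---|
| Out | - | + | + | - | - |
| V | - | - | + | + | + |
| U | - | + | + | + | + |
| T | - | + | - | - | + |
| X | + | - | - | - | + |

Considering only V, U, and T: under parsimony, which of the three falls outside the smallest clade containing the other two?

T

Character polarity is set by the outgroup: the derived state is whichever differs from the outgroup's state, so for II, III the derived state is '-', and for the remaining characters it is '+'.
I: derived state '+' in X only — an autapomorphy, so it tells us nothing about relationships among taxa.
II (state '-') occurs in V and X but conflicts with the nesting implied by the other characters — most parsimoniously interpreted as homoplasy.
Only T and X show the derived state '-' for III, supporting them as a clade.
Only U and V show the derived state '+' for IV, supporting them as a clade.
All ingroup taxa share the derived state '+' for V; it defines the ingroup but does not resolve relationships within it.
Most parsimonious ingroup topology: ((V,U),(T,X)).
V and U share a more recent common ancestor with each other than either does with T, so T is the least closely related of the three.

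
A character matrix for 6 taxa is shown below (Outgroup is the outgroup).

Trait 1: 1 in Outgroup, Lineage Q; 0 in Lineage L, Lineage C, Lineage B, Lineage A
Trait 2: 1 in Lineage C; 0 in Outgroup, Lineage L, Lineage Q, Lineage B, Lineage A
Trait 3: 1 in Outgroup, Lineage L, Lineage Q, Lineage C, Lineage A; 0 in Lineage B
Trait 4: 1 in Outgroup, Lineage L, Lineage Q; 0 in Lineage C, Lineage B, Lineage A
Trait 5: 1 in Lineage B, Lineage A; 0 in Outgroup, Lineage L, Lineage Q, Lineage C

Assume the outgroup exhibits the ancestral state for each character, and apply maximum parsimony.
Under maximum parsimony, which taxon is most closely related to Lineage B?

Lineage A

Character polarity is set by the outgroup: the derived state is whichever differs from the outgroup's state, so for Trait 1, Trait 3, Trait 4 the derived state is '0', and for the remaining characters it is '1'.
Trait 1: derived state '0' in Lineage A, Lineage B, Lineage C, and Lineage L only — synapomorphy for {Lineage A, Lineage B, Lineage C, Lineage L}.
Trait 2 (derived state '1') is unique to Lineage C (autapomorphy; uninformative for grouping).
Trait 3: derived state '0' in Lineage B only — an autapomorphy, so it tells us nothing about relationships among taxa.
Trait 4: derived state '0' in Lineage A, Lineage B, and Lineage C only — synapomorphy for {Lineage A, Lineage B, Lineage C}.
Only Lineage A and Lineage B show the derived state '1' for Trait 5, supporting them as a clade.
Most parsimonious ingroup topology: ((Lineage L,(Lineage C,(Lineage B,Lineage A))),Lineage Q).
Lineage B and Lineage A form a cherry on this tree, so they are sister taxa.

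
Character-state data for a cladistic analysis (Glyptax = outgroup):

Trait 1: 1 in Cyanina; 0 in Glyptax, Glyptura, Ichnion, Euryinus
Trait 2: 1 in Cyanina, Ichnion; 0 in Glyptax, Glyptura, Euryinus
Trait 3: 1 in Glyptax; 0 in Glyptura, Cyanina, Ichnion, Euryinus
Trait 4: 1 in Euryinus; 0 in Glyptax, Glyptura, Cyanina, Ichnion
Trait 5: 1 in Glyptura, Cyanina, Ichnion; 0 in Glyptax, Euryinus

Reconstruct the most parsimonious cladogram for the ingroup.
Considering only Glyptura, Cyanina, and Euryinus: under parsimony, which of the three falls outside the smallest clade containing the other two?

Euryinus

Character polarity is set by the outgroup: the derived state is whichever differs from the outgroup's state, so for Trait 3 the derived state is '0', and for the remaining characters it is '1'.
Trait 1: derived state '1' in Cyanina only — an autapomorphy, so it tells us nothing about relationships among taxa.
Trait 2 (derived state '1') is shared by Cyanina and Ichnion — a synapomorphy uniting that clade.
All ingroup taxa share the derived state '0' for Trait 3; it defines the ingroup but does not resolve relationships within it.
Trait 4: derived state '1' in Euryinus only — an autapomorphy, so it tells us nothing about relationships among taxa.
Only Cyanina, Glyptura, and Ichnion show the derived state '1' for Trait 5, supporting them as a clade.
Most parsimonious ingroup topology: ((Glyptura,(Cyanina,Ichnion)),Euryinus).
Cyanina and Glyptura share a more recent common ancestor with each other than either does with Euryinus, so Euryinus is the least closely related of the three.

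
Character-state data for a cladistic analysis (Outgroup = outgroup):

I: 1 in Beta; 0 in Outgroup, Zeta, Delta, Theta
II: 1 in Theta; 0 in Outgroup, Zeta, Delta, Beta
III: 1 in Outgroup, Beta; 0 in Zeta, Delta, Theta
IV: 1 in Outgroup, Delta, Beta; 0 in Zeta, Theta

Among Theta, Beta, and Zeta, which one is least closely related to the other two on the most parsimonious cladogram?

Character polarity is set by the outgroup: the derived state is whichever differs from the outgroup's state, so for III, IV the derived state is '0', and for the remaining characters it is '1'.
I (derived state '1') is unique to Beta (autapomorphy; uninformative for grouping).
II (derived state '1') is unique to Theta (autapomorphy; uninformative for grouping).
Only Delta, Theta, and Zeta show the derived state '0' for III, supporting them as a clade.
IV (derived state '0') is shared by Theta and Zeta — a synapomorphy uniting that clade.
Most parsimonious ingroup topology: (((Zeta,Theta),Delta),Beta).
Zeta and Theta share a more recent common ancestor with each other than either does with Beta, so Beta is the least closely related of the three.

Beta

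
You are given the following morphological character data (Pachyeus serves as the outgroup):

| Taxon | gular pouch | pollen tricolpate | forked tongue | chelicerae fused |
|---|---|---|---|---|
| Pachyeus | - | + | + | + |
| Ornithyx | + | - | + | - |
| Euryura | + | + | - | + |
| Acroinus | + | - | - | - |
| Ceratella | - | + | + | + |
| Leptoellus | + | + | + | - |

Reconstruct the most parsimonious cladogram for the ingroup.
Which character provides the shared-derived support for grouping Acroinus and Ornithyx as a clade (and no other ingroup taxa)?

Character polarity is set by the outgroup: the derived state is whichever differs from the outgroup's state, so for pollen tricolpate, forked tongue, chelicerae fused the derived state is '-', and for the remaining characters it is '+'.
Only Acroinus, Euryura, Leptoellus, and Ornithyx show the derived state '+' for gular pouch, supporting them as a clade.
pollen tricolpate: derived state '-' in Acroinus and Ornithyx only — synapomorphy for {Acroinus, Ornithyx}.
forked tongue (state '-') occurs in Acroinus and Euryura but conflicts with the nesting implied by the other characters — most parsimoniously interpreted as homoplasy.
Only Acroinus, Leptoellus, and Ornithyx show the derived state '-' for chelicerae fused, supporting them as a clade.
Most parsimonious ingroup topology: ((((Ornithyx,Acroinus),Leptoellus),Euryura),Ceratella).
The clade {Acroinus, Ornithyx} is supported by pollen tricolpate: its derived state '-' occurs in exactly those taxa and in no other taxon (including the outgroup).

pollen tricolpate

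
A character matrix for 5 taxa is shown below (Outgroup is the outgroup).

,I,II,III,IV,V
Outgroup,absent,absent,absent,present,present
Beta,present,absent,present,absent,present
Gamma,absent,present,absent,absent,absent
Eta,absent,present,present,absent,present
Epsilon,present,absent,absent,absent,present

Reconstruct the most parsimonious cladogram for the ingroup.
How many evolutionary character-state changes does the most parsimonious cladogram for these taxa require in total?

Character polarity is set by the outgroup: the derived state is whichever differs from the outgroup's state, so for IV, V the derived state is 'absent', and for the remaining characters it is 'present'.
I (derived state 'present') is shared by Beta and Epsilon — a synapomorphy uniting that clade.
Only Eta and Gamma show the derived state 'present' for II, supporting them as a clade.
III (state 'present') occurs in Beta and Eta but conflicts with the nesting implied by the other characters — most parsimoniously interpreted as homoplasy.
All ingroup taxa share the derived state 'absent' for IV; it defines the ingroup but does not resolve relationships within it.
V (derived state 'absent') is unique to Gamma (autapomorphy; uninformative for grouping).
Most parsimonious ingroup topology: ((Beta,Epsilon),(Gamma,Eta)).
Changes per character on this tree: I: 1; II: 1; III: 2; IV: 1; V: 1.
Total = 6.

6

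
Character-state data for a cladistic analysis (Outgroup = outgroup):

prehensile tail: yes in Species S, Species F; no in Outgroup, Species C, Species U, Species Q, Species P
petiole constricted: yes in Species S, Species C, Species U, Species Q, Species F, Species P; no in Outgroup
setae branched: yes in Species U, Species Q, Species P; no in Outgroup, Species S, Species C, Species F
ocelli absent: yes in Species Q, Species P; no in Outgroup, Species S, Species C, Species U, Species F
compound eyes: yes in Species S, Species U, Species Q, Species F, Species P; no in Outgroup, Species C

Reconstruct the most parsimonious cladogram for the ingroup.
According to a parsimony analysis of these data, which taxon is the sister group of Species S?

Species F

The outgroup has state 'no' for every character, so 'yes' is the derived state throughout.
prehensile tail: derived state 'yes' in Species F and Species S only — synapomorphy for {Species F, Species S}.
All ingroup taxa share the derived state 'yes' for petiole constricted; it defines the ingroup but does not resolve relationships within it.
setae branched: derived state 'yes' in Species P, Species Q, and Species U only — synapomorphy for {Species P, Species Q, Species U}.
ocelli absent (derived state 'yes') is shared by Species P and Species Q — a synapomorphy uniting that clade.
compound eyes (derived state 'yes') is shared by Species F, Species P, Species Q, Species S, and Species U — a synapomorphy uniting that clade.
Most parsimonious ingroup topology: (((Species S,Species F),(Species U,(Species Q,Species P))),Species C).
Species S and Species F form a cherry on this tree, so they are sister taxa.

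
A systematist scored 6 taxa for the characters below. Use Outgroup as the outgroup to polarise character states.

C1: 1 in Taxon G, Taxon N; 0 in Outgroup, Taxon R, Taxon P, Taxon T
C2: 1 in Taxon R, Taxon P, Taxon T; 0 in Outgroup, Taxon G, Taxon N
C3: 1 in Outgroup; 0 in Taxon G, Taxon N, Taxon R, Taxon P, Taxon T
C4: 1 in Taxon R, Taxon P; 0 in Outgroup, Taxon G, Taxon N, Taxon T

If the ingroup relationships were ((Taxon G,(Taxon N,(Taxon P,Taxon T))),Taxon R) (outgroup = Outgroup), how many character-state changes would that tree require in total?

Map each character onto ((Taxon G,(Taxon N,(Taxon P,Taxon T))),Taxon R) (rooted by Outgroup) and count the minimum state changes it requires (Fitch parsimony):
C1: 2; C2: 2; C3: 1; C4: 2.
Total tree length = 7.

7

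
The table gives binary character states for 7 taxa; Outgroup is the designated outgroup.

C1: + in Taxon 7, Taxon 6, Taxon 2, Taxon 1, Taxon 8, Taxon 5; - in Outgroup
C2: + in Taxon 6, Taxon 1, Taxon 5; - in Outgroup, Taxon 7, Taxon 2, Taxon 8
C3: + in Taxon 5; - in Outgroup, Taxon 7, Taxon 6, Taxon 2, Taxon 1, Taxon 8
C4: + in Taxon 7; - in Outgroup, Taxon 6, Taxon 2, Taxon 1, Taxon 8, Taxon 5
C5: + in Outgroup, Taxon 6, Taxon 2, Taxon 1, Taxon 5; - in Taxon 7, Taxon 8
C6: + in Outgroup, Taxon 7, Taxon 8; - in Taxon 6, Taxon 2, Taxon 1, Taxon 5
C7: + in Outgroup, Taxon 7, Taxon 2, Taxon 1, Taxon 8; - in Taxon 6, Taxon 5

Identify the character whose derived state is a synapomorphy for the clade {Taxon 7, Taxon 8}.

Character polarity is set by the outgroup: the derived state is whichever differs from the outgroup's state, so for C5, C6, C7 the derived state is '-', and for the remaining characters it is '+'.
All ingroup taxa share the derived state '+' for C1; it defines the ingroup but does not resolve relationships within it.
C2: derived state '+' in Taxon 1, Taxon 5, and Taxon 6 only — synapomorphy for {Taxon 1, Taxon 5, Taxon 6}.
C3 (derived state '+') is unique to Taxon 5 (autapomorphy; uninformative for grouping).
C4 (derived state '+') is unique to Taxon 7 (autapomorphy; uninformative for grouping).
C5: derived state '-' in Taxon 7 and Taxon 8 only — synapomorphy for {Taxon 7, Taxon 8}.
C6: derived state '-' in Taxon 1, Taxon 2, Taxon 5, and Taxon 6 only — synapomorphy for {Taxon 1, Taxon 2, Taxon 5, Taxon 6}.
Only Taxon 5 and Taxon 6 show the derived state '-' for C7, supporting them as a clade.
Most parsimonious ingroup topology: ((Taxon 7,Taxon 8),(((Taxon 6,Taxon 5),Taxon 1),Taxon 2)).
The clade {Taxon 7, Taxon 8} is supported by C5: its derived state '-' occurs in exactly those taxa and in no other taxon (including the outgroup).

C5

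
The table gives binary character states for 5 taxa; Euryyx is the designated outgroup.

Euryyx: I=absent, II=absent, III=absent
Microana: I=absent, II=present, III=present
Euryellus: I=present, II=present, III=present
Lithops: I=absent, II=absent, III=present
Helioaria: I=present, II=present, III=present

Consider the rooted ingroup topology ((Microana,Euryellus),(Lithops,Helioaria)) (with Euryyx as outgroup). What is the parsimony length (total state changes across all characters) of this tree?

5

Map each character onto ((Microana,Euryellus),(Lithops,Helioaria)) (rooted by Euryyx) and count the minimum state changes it requires (Fitch parsimony):
I: 2; II: 2; III: 1.
Total tree length = 5.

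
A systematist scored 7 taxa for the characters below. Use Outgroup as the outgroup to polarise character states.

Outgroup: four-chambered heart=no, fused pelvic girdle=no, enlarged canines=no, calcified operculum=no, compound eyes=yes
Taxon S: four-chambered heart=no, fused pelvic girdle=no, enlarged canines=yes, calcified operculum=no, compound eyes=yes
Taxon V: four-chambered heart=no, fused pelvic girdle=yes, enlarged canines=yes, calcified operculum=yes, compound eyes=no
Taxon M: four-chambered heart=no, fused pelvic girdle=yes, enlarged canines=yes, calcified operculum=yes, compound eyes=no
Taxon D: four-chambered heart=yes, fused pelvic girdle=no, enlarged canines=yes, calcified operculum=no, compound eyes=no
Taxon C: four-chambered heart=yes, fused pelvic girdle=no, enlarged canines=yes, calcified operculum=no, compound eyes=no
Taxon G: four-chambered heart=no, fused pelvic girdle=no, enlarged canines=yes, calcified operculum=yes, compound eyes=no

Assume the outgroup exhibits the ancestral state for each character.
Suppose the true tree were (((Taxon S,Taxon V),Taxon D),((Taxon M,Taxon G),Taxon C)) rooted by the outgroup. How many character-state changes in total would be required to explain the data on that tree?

9

Map each character onto (((Taxon S,Taxon V),Taxon D),((Taxon M,Taxon G),Taxon C)) (rooted by Outgroup) and count the minimum state changes it requires (Fitch parsimony):
four-chambered heart: 2; fused pelvic girdle: 2; enlarged canines: 1; calcified operculum: 2; compound eyes: 2.
Total tree length = 9.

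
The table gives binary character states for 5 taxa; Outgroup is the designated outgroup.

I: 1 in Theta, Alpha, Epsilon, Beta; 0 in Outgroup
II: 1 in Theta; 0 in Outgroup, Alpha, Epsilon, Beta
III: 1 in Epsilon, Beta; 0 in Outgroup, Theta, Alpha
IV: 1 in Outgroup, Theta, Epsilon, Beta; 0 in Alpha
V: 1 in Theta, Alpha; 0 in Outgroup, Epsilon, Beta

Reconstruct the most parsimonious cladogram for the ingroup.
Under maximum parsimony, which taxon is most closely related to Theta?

Character polarity is set by the outgroup: the derived state is whichever differs from the outgroup's state, so for IV the derived state is '0', and for the remaining characters it is '1'.
I (derived state '1') is shared by all ingroup taxa — unites the whole ingroup.
II: derived state '1' in Theta only — an autapomorphy, so it tells us nothing about relationships among taxa.
III: derived state '1' in Beta and Epsilon only — synapomorphy for {Beta, Epsilon}.
IV: derived state '0' in Alpha only — an autapomorphy, so it tells us nothing about relationships among taxa.
Only Alpha and Theta show the derived state '1' for V, supporting them as a clade.
Most parsimonious ingroup topology: ((Theta,Alpha),(Epsilon,Beta)).
Theta and Alpha form a cherry on this tree, so they are sister taxa.

Alpha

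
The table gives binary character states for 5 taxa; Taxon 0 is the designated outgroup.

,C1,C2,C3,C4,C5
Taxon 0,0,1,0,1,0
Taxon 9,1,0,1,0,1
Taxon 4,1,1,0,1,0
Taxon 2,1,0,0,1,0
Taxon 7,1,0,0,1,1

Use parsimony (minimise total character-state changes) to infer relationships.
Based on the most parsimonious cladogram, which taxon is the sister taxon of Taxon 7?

Character polarity is set by the outgroup: the derived state is whichever differs from the outgroup's state, so for C2, C4 the derived state is '0', and for the remaining characters it is '1'.
C1 (derived state '1') is shared by all ingroup taxa — unites the whole ingroup.
C2: derived state '0' in Taxon 2, Taxon 7, and Taxon 9 only — synapomorphy for {Taxon 2, Taxon 7, Taxon 9}.
C3 (derived state '1') is unique to Taxon 9 (autapomorphy; uninformative for grouping).
C4 (derived state '0') is unique to Taxon 9 (autapomorphy; uninformative for grouping).
Only Taxon 7 and Taxon 9 show the derived state '1' for C5, supporting them as a clade.
Most parsimonious ingroup topology: (((Taxon 9,Taxon 7),Taxon 2),Taxon 4).
Taxon 7 and Taxon 9 form a cherry on this tree, so they are sister taxa.

Taxon 9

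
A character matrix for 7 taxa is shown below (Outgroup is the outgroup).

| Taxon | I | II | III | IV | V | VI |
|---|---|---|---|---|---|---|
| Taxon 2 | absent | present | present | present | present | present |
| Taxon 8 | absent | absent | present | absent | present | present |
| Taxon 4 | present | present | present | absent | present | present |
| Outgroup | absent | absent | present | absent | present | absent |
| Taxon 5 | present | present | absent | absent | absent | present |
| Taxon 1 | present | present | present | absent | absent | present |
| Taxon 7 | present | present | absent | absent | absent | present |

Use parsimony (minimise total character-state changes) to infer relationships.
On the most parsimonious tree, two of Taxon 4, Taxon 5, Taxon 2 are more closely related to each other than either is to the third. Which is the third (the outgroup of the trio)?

Character polarity is set by the outgroup: the derived state is whichever differs from the outgroup's state, so for III, V the derived state is 'absent', and for the remaining characters it is 'present'.
I: derived state 'present' in Taxon 1, Taxon 4, Taxon 5, and Taxon 7 only — synapomorphy for {Taxon 1, Taxon 4, Taxon 5, Taxon 7}.
II (derived state 'present') is shared by Taxon 1, Taxon 2, Taxon 4, Taxon 5, and Taxon 7 — a synapomorphy uniting that clade.
III (derived state 'absent') is shared by Taxon 5 and Taxon 7 — a synapomorphy uniting that clade.
IV: derived state 'present' in Taxon 2 only — an autapomorphy, so it tells us nothing about relationships among taxa.
Only Taxon 1, Taxon 5, and Taxon 7 show the derived state 'absent' for V, supporting them as a clade.
VI (derived state 'present') is shared by all ingroup taxa — unites the whole ingroup.
Most parsimonious ingroup topology: (((((Taxon 5,Taxon 7),Taxon 1),Taxon 4),Taxon 2),Taxon 8).
Taxon 5 and Taxon 4 share a more recent common ancestor with each other than either does with Taxon 2, so Taxon 2 is the least closely related of the three.

Taxon 2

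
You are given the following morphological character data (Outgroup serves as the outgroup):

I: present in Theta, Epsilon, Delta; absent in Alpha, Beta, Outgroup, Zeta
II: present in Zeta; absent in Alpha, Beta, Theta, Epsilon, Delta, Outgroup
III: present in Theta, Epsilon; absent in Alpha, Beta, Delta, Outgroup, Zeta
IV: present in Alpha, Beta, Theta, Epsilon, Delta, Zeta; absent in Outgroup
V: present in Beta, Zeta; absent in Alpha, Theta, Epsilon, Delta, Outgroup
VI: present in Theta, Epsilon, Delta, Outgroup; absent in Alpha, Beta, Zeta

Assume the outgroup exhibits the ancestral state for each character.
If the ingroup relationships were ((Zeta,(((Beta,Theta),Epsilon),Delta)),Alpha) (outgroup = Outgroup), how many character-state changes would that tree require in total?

Map each character onto ((Zeta,(((Beta,Theta),Epsilon),Delta)),Alpha) (rooted by Outgroup) and count the minimum state changes it requires (Fitch parsimony):
I: 2; II: 1; III: 2; IV: 1; V: 2; VI: 3.
Total tree length = 11.

11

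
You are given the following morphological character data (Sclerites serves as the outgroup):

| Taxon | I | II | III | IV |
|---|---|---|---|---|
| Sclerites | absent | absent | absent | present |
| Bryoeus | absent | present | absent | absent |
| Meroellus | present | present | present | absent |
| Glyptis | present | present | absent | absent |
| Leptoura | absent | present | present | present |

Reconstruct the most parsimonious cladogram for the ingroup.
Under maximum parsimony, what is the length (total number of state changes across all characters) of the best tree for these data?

Character polarity is set by the outgroup: the derived state is whichever differs from the outgroup's state, so for IV the derived state is 'absent', and for the remaining characters it is 'present'.
Only Glyptis and Meroellus show the derived state 'present' for I, supporting them as a clade.
All ingroup taxa share the derived state 'present' for II; it defines the ingroup but does not resolve relationships within it.
III (state 'present') occurs in Leptoura and Meroellus but conflicts with the nesting implied by the other characters — most parsimoniously interpreted as homoplasy.
Only Bryoeus, Glyptis, and Meroellus show the derived state 'absent' for IV, supporting them as a clade.
Most parsimonious ingroup topology: ((Bryoeus,(Meroellus,Glyptis)),Leptoura).
Changes per character on this tree: I: 1; II: 1; III: 2; IV: 1.
Total = 5.

5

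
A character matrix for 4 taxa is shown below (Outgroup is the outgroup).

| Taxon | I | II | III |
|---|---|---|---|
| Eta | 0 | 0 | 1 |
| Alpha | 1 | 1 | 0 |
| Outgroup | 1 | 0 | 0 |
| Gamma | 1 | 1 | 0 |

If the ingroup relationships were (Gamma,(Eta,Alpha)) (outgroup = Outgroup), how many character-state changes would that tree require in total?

Map each character onto (Gamma,(Eta,Alpha)) (rooted by Outgroup) and count the minimum state changes it requires (Fitch parsimony):
I: 1; II: 2; III: 1.
Total tree length = 4.

4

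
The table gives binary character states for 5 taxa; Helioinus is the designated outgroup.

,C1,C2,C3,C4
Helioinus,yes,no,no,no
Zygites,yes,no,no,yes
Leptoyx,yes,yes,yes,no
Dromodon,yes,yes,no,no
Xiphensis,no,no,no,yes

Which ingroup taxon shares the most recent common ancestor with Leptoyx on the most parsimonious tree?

Dromodon

Character polarity is set by the outgroup: the derived state is whichever differs from the outgroup's state, so for C1 the derived state is 'no', and for the remaining characters it is 'yes'.
C1: derived state 'no' in Xiphensis only — an autapomorphy, so it tells us nothing about relationships among taxa.
C2: derived state 'yes' in Dromodon and Leptoyx only — synapomorphy for {Dromodon, Leptoyx}.
C3: derived state 'yes' in Leptoyx only — an autapomorphy, so it tells us nothing about relationships among taxa.
C4: derived state 'yes' in Xiphensis and Zygites only — synapomorphy for {Xiphensis, Zygites}.
Most parsimonious ingroup topology: ((Zygites,Xiphensis),(Leptoyx,Dromodon)).
Leptoyx and Dromodon form a cherry on this tree, so they are sister taxa.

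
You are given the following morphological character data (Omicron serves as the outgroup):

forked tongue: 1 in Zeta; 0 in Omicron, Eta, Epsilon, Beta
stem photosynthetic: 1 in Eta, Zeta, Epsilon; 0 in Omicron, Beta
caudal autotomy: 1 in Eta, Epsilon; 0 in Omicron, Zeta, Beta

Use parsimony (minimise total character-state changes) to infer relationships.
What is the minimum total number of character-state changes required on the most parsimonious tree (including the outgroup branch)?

The outgroup has state '0' for every character, so '1' is the derived state throughout.
forked tongue (derived state '1') is unique to Zeta (autapomorphy; uninformative for grouping).
stem photosynthetic (derived state '1') is shared by Epsilon, Eta, and Zeta — a synapomorphy uniting that clade.
caudal autotomy (derived state '1') is shared by Epsilon and Eta — a synapomorphy uniting that clade.
Most parsimonious ingroup topology: (((Eta,Epsilon),Zeta),Beta).
Changes per character on this tree: forked tongue: 1; stem photosynthetic: 1; caudal autotomy: 1.
Total = 3.

3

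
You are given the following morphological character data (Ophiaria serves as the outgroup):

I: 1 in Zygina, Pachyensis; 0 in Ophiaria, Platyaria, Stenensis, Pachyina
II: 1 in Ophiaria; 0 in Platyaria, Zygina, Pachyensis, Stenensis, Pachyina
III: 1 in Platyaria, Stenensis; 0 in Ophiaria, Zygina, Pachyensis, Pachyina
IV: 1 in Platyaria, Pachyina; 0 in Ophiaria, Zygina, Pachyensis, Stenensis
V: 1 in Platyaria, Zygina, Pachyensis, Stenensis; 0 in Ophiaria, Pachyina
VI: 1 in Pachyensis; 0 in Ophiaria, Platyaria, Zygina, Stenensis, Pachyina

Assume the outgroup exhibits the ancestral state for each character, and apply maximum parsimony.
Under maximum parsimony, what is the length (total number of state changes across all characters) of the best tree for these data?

Character polarity is set by the outgroup: the derived state is whichever differs from the outgroup's state, so for II the derived state is '0', and for the remaining characters it is '1'.
I (derived state '1') is shared by Pachyensis and Zygina — a synapomorphy uniting that clade.
II (derived state '0') is shared by all ingroup taxa — unites the whole ingroup.
III (derived state '1') is shared by Platyaria and Stenensis — a synapomorphy uniting that clade.
IV groups Pachyina and Platyaria, which is incompatible with the clades supported by the remaining characters; treating it as convergent (homoplasy) costs fewer steps than any alternative tree.
V: derived state '1' in Pachyensis, Platyaria, Stenensis, and Zygina only — synapomorphy for {Pachyensis, Platyaria, Stenensis, Zygina}.
VI (derived state '1') is unique to Pachyensis (autapomorphy; uninformative for grouping).
Most parsimonious ingroup topology: (((Platyaria,Stenensis),(Zygina,Pachyensis)),Pachyina).
Changes per character on this tree: I: 1; II: 1; III: 1; IV: 2; V: 1; VI: 1.
Total = 7.

7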